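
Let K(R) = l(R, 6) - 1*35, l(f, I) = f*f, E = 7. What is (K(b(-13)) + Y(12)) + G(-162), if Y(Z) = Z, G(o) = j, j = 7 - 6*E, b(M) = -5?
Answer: -33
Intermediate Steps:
l(f, I) = f²
j = -35 (j = 7 - 6*7 = 7 - 42 = -35)
G(o) = -35
K(R) = -35 + R² (K(R) = R² - 1*35 = R² - 35 = -35 + R²)
(K(b(-13)) + Y(12)) + G(-162) = ((-35 + (-5)²) + 12) - 35 = ((-35 + 25) + 12) - 35 = (-10 + 12) - 35 = 2 - 35 = -33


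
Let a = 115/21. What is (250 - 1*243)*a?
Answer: 115/3 ≈ 38.333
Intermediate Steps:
a = 115/21 (a = 115*(1/21) = 115/21 ≈ 5.4762)
(250 - 1*243)*a = (250 - 1*243)*(115/21) = (250 - 243)*(115/21) = 7*(115/21) = 115/3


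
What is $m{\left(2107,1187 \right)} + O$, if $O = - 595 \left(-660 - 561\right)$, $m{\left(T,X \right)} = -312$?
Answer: $726183$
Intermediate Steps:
$O = 726495$ ($O = \left(-595\right) \left(-1221\right) = 726495$)
$m{\left(2107,1187 \right)} + O = -312 + 726495 = 726183$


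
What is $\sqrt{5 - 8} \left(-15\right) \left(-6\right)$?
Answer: $90 i \sqrt{3} \approx 155.88 i$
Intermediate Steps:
$\sqrt{5 - 8} \left(-15\right) \left(-6\right) = \sqrt{-3} \left(-15\right) \left(-6\right) = i \sqrt{3} \left(-15\right) \left(-6\right) = - 15 i \sqrt{3} \left(-6\right) = 90 i \sqrt{3}$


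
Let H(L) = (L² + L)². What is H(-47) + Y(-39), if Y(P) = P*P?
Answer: 4675765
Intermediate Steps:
H(L) = (L + L²)²
Y(P) = P²
H(-47) + Y(-39) = (-47)²*(1 - 47)² + (-39)² = 2209*(-46)² + 1521 = 2209*2116 + 1521 = 4674244 + 1521 = 4675765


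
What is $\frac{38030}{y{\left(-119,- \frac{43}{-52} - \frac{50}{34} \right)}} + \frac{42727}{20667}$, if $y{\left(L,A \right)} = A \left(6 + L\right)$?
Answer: $\frac{697541170759}{1328826099} \approx 524.93$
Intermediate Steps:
$\frac{38030}{y{\left(-119,- \frac{43}{-52} - \frac{50}{34} \right)}} + \frac{42727}{20667} = \frac{38030}{\left(- \frac{43}{-52} - \frac{50}{34}\right) \left(6 - 119\right)} + \frac{42727}{20667} = \frac{38030}{\left(\left(-43\right) \left(- \frac{1}{52}\right) - \frac{25}{17}\right) \left(-113\right)} + 42727 \cdot \frac{1}{20667} = \frac{38030}{\left(\frac{43}{52} - \frac{25}{17}\right) \left(-113\right)} + \frac{42727}{20667} = \frac{38030}{\left(- \frac{569}{884}\right) \left(-113\right)} + \frac{42727}{20667} = \frac{38030}{\frac{64297}{884}} + \frac{42727}{20667} = 38030 \cdot \frac{884}{64297} + \frac{42727}{20667} = \frac{33618520}{64297} + \frac{42727}{20667} = \frac{697541170759}{1328826099}$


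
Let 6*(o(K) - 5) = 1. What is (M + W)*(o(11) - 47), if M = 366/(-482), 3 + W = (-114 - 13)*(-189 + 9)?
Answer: -230432809/241 ≈ -9.5615e+5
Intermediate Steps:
o(K) = 31/6 (o(K) = 5 + (1/6)*1 = 5 + 1/6 = 31/6)
W = 22857 (W = -3 + (-114 - 13)*(-189 + 9) = -3 - 127*(-180) = -3 + 22860 = 22857)
M = -183/241 (M = 366*(-1/482) = -183/241 ≈ -0.75934)
(M + W)*(o(11) - 47) = (-183/241 + 22857)*(31/6 - 47) = (5508354/241)*(-251/6) = -230432809/241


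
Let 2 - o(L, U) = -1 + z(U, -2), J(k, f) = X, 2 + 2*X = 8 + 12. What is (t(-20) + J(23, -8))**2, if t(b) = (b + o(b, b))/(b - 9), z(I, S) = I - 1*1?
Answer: 66049/841 ≈ 78.536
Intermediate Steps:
X = 9 (X = -1 + (8 + 12)/2 = -1 + (1/2)*20 = -1 + 10 = 9)
z(I, S) = -1 + I (z(I, S) = I - 1 = -1 + I)
J(k, f) = 9
o(L, U) = 4 - U (o(L, U) = 2 - (-1 + (-1 + U)) = 2 - (-2 + U) = 2 + (2 - U) = 4 - U)
t(b) = 4/(-9 + b) (t(b) = (b + (4 - b))/(b - 9) = 4/(-9 + b))
(t(-20) + J(23, -8))**2 = (4/(-9 - 20) + 9)**2 = (4/(-29) + 9)**2 = (4*(-1/29) + 9)**2 = (-4/29 + 9)**2 = (257/29)**2 = 66049/841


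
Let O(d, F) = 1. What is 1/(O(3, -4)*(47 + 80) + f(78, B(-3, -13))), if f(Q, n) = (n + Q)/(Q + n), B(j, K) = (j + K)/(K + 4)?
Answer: 1/128 ≈ 0.0078125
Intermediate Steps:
B(j, K) = (K + j)/(4 + K)
f(Q, n) = 1 (f(Q, n) = (Q + n)/(Q + n) = 1)
1/(O(3, -4)*(47 + 80) + f(78, B(-3, -13))) = 1/(1*(47 + 80) + 1) = 1/(1*127 + 1) = 1/(127 + 1) = 1/128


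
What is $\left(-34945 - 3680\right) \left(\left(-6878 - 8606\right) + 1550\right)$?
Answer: $538200750$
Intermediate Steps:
$\left(-34945 - 3680\right) \left(\left(-6878 - 8606\right) + 1550\right) = - 38625 \left(\left(-6878 - 8606\right) + 1550\right) = - 38625 \left(-15484 + 1550\right) = \left(-38625\right) \left(-13934\right) = 538200750$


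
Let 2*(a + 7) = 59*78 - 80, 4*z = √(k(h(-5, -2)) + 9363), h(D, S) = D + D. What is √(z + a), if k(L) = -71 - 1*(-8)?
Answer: √(9016 + 10*√93)/2 ≈ 47.730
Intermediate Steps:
h(D, S) = 2*D
k(L) = -63 (k(L) = -71 + 8 = -63)
z = 5*√93/2 (z = √(-63 + 9363)/4 = √9300/4 = (10*√93)/4 = 5*√93/2 ≈ 24.109)
a = 2254 (a = -7 + (59*78 - 80)/2 = -7 + (4602 - 80)/2 = -7 + (½)*4522 = -7 + 2261 = 2254)
√(z + a) = √(5*√93/2 + 2254) = √(2254 + 5*√93/2)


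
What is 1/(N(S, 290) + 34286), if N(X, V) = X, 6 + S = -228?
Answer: 1/34052 ≈ 2.9367e-5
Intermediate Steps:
S = -234 (S = -6 - 228 = -234)
1/(N(S, 290) + 34286) = 1/(-234 + 34286) = 1/34052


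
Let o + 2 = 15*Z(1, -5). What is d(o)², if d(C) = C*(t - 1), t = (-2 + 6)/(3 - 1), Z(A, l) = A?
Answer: 169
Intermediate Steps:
t = 2 (t = 4/2 = 4*(½) = 2)
o = 13 (o = -2 + 15*1 = -2 + 15 = 13)
d(C) = C (d(C) = C*(2 - 1) = C*1 = C)
d(o)² = 13² = 169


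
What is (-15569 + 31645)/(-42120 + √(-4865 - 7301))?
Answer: -338560560/887053283 - 8038*I*√12166/887053283 ≈ -0.38167 - 0.00099947*I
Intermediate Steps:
(-15569 + 31645)/(-42120 + √(-4865 - 7301)) = 16076/(-42120 + √(-12166)) = 16076/(-42120 + I*√12166)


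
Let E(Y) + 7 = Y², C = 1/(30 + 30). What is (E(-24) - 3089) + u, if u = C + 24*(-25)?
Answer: -187199/60 ≈ -3120.0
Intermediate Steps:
C = 1/60 ≈ 0.016667
u = -35999/60 (u = 1/60 + 24*(-25) = 1/60 - 600 = -35999/60 ≈ -599.98)
E(Y) = -7 + Y²
(E(-24) - 3089) + u = ((-7 + (-24)²) - 3089) - 35999/60 = ((-7 + 576) - 3089) - 35999/60 = (569 - 3089) - 35999/60 = -2520 - 35999/60 = -187199/60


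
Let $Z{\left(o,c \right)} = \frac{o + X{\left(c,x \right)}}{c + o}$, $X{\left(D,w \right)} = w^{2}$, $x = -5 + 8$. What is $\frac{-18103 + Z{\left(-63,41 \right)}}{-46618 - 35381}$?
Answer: $\frac{199106}{901989} \approx 0.22074$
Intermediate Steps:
$x = 3$
$Z{\left(o,c \right)} = \frac{9 + o}{c + o}$ ($Z{\left(o,c \right)} = \frac{o + 3^{2}}{c + o} = \frac{o + 9}{c + o} = \frac{9 + o}{c + o}$)
$\frac{-18103 + Z{\left(-63,41 \right)}}{-46618 - 35381} = \frac{-18103 + \frac{9 - 63}{41 - 63}}{-46618 - 35381} = \frac{-18103 + \frac{1}{-22} \left(-54\right)}{-81999} = \left(-18103 - - \frac{27}{11}\right) \left(- \frac{1}{81999}\right) = \left(-18103 + \frac{27}{11}\right) \left(- \frac{1}{81999}\right) = \left(- \frac{199106}{11}\right) \left(- \frac{1}{81999}\right) = \frac{199106}{901989}$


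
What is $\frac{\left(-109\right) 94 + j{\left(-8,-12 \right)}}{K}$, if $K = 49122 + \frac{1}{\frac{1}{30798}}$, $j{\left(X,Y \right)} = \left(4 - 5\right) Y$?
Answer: $- \frac{5117}{39960} \approx -0.12805$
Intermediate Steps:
$j{\left(X,Y \right)} = - Y$
$K = 79920$ ($K = 49122 + \frac{1}{\frac{1}{30798}} = 49122 + 30798 = 79920$)
$\frac{\left(-109\right) 94 + j{\left(-8,-12 \right)}}{K} = \frac{\left(-109\right) 94 - -12}{79920} = \left(-10246 + 12\right) \frac{1}{79920} = \left(-10234\right) \frac{1}{79920} = - \frac{5117}{39960}$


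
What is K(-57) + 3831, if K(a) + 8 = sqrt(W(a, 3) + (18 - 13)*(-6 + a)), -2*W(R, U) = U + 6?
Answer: 3823 + 3*I*sqrt(142)/2 ≈ 3823.0 + 17.875*I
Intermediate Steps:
W(R, U) = -3 - U/2 (W(R, U) = -(U + 6)/2 = -(6 + U)/2 = -3 - U/2)
K(a) = -8 + sqrt(-69/2 + 5*a) (K(a) = -8 + sqrt((-3 - 1/2*3) + (18 - 13)*(-6 + a)) = -8 + sqrt((-3 - 3/2) + 5*(-6 + a)) = -8 + sqrt(-9/2 + (-30 + 5*a)) = -8 + sqrt(-69/2 + 5*a))
K(-57) + 3831 = (-8 + sqrt(-138 + 20*(-57))/2) + 3831 = (-8 + sqrt(-138 - 1140)/2) + 3831 = (-8 + sqrt(-1278)/2) + 3831 = (-8 + (3*I*sqrt(142))/2) + 3831 = (-8 + 3*I*sqrt(142)/2) + 3831 = 3823 + 3*I*sqrt(142)/2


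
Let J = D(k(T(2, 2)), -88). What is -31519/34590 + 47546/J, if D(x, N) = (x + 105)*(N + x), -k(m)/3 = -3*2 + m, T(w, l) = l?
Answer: -80203462/12815595 ≈ -6.2583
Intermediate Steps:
k(m) = 18 - 3*m (k(m) = -3*(-3*2 + m) = -3*(-6 + m) = 18 - 3*m)
D(x, N) = (105 + x)*(N + x)
J = -8892 (J = (18 - 3*2)² + 105*(-88) + 105*(18 - 3*2) - 88*(18 - 3*2) = (18 - 6)² - 9240 + 105*(18 - 6) - 88*(18 - 6) = 12² - 9240 + 105*12 - 88*12 = 144 - 9240 + 1260 - 1056 = -8892)
-31519/34590 + 47546/J = -31519/34590 + 47546/(-8892) = -31519*1/34590 + 47546*(-1/8892) = -31519/34590 - 23773/4446 = -80203462/12815595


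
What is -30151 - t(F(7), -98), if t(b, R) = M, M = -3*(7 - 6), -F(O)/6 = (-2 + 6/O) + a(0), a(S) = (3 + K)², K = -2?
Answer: -30148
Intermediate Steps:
a(S) = 1 (a(S) = (3 - 2)² = 1² = 1)
F(O) = 6 - 36/O (F(O) = -6*((-2 + 6/O) + 1) = -6*(-1 + 6/O) = 6 - 36/O)
M = -3 (M = -3*1 = -3)
t(b, R) = -3
-30151 - t(F(7), -98) = -30151 - 1*(-3) = -30151 + 3 = -30148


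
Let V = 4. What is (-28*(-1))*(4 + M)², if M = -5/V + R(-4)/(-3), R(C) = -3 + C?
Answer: 26047/36 ≈ 723.53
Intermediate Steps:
M = 13/12 (M = -5/4 + (-3 - 4)/(-3) = -5*¼ - 7*(-⅓) = -5/4 + 7/3 = 13/12 ≈ 1.0833)
(-28*(-1))*(4 + M)² = (-28*(-1))*(4 + 13/12)² = 28*(61/12)² = 28*(3721/144) = 26047/36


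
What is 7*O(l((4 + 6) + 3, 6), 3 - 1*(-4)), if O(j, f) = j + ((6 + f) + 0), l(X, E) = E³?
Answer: 1603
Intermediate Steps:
O(j, f) = 6 + f + j (O(j, f) = j + (6 + f) = 6 + f + j)
7*O(l((4 + 6) + 3, 6), 3 - 1*(-4)) = 7*(6 + (3 - 1*(-4)) + 6³) = 7*(6 + (3 + 4) + 216) = 7*(6 + 7 + 216) = 7*229 = 1603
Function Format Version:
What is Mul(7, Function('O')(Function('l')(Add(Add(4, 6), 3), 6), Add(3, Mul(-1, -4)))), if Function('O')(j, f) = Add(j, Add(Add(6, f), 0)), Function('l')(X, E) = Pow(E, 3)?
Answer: 1603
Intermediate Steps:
Function('O')(j, f) = Add(6, f, j) (Function('O')(j, f) = Add(j, Add(6, f)) = Add(6, f, j))
Mul(7, Function('O')(Function('l')(Add(Add(4, 6), 3), 6), Add(3, Mul(-1, -4)))) = Mul(7, Add(6, Add(3, Mul(-1, -4)), Pow(6, 3))) = Mul(7, Add(6, Add(3, 4), 216)) = Mul(7, Add(6, 7, 216)) = Mul(7, 229) = 1603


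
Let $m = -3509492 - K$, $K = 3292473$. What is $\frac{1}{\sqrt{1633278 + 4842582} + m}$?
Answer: $- \frac{1360393}{9253344277073} - \frac{6 \sqrt{179885}}{46266721385365} \approx -1.4707 \cdot 10^{-7}$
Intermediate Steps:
$m = -6801965$ ($m = -3509492 - 3292473 = -6801965$)
$\frac{1}{\sqrt{1633278 + 4842582} + m} = \frac{1}{\sqrt{1633278 + 4842582} - 6801965} = \frac{1}{\sqrt{6475860} - 6801965} = \frac{1}{6 \sqrt{179885} - 6801965} = \frac{1}{-6801965 + 6 \sqrt{179885}}$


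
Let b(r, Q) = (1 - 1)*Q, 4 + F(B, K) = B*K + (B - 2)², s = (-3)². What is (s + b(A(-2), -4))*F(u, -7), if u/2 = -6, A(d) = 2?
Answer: 2484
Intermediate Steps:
u = -12 (u = 2*(-6) = -12)
s = 9
F(B, K) = -4 + (-2 + B)² + B*K (F(B, K) = -4 + (B*K + (B - 2)²) = -4 + (B*K + (-2 + B)²) = -4 + ((-2 + B)² + B*K) = -4 + (-2 + B)² + B*K)
b(r, Q) = 0 (b(r, Q) = 0*Q = 0)
(s + b(A(-2), -4))*F(u, -7) = (9 + 0)*(-12*(-4 - 12 - 7)) = 9*(-12*(-23)) = 9*276 = 2484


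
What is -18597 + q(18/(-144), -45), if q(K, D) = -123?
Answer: -18720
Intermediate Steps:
-18597 + q(18/(-144), -45) = -18597 - 123 = -18720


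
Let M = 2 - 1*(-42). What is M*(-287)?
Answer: -12628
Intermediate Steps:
M = 44 (M = 2 + 42 = 44)
M*(-287) = 44*(-287) = -12628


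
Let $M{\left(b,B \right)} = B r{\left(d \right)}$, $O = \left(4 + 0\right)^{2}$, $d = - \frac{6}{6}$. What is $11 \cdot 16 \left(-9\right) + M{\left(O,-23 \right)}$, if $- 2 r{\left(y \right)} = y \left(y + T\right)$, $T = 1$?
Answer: $-1584$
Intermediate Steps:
$d = -1$ ($d = \left(-6\right) \frac{1}{6} = -1$)
$r{\left(y \right)} = - \frac{y \left(1 + y\right)}{2}$ ($r{\left(y \right)} = - \frac{y \left(y + 1\right)}{2} = - \frac{y \left(1 + y\right)}{2}$)
$O = 16$ ($O = 4^{2} = 16$)
$M{\left(b,B \right)} = 0$ ($M{\left(b,B \right)} = B \left(\left(- \frac{1}{2}\right) \left(-1\right) \left(1 - 1\right)\right) = B \left(\left(- \frac{1}{2}\right) \left(-1\right) 0\right) = B 0 = 0$)
$11 \cdot 16 \left(-9\right) + M{\left(O,-23 \right)} = 11 \cdot 16 \left(-9\right) + 0 = 176 \left(-9\right) + 0 = -1584 + 0 = -1584$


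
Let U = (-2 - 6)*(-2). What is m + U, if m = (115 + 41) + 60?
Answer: 232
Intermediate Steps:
U = 16 (U = -8*(-2) = 16)
m = 216 (m = 156 + 60 = 216)
m + U = 216 + 16 = 232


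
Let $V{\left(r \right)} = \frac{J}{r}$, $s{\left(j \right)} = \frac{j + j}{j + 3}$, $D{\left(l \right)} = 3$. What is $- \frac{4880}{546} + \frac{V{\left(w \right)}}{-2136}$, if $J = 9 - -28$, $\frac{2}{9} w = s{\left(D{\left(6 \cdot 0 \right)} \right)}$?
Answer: $- \frac{7821127}{874692} \approx -8.9416$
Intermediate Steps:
$s{\left(j \right)} = \frac{2 j}{3 + j}$
$w = \frac{9}{2}$ ($w = \frac{9 \cdot 2 \cdot 3 \frac{1}{3 + 3}}{2} = \frac{9 \cdot 2 \cdot 3 \cdot \frac{1}{6}}{2} = \frac{9}{2} \cdot 1 = \frac{9}{2} \approx 4.5$)
$J = 37$ ($J = 9 + 28 = 37$)
$V{\left(r \right)} = \frac{37}{r}$
$- \frac{4880}{546} + \frac{V{\left(w \right)}}{-2136} = - \frac{4880}{546} + \frac{37 \frac{1}{\frac{9}{2}}}{-2136} = \left(-4880\right) \frac{1}{546} + 37 \cdot \frac{2}{9} \left(- \frac{1}{2136}\right) = - \frac{2440}{273} + \frac{74}{9} \left(- \frac{1}{2136}\right) = - \frac{2440}{273} - \frac{37}{9612} = - \frac{7821127}{874692}$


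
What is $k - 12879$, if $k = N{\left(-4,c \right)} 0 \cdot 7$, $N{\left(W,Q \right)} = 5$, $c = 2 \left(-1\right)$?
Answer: $-12879$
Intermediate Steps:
$c = -2$
$k = 0$ ($k = 5 \cdot 0 \cdot 7 = 5 \cdot 0 = 0$)
$k - 12879 = 0 - 12879 = -12879$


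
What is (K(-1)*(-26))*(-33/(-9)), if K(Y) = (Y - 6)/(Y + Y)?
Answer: -1001/3 ≈ -333.67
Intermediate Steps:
K(Y) = (-6 + Y)/(2*Y) (K(Y) = (-6 + Y)/((2*Y)) = (-6 + Y)*(1/(2*Y)) = (-6 + Y)/(2*Y))
(K(-1)*(-26))*(-33/(-9)) = (((½)*(-6 - 1)/(-1))*(-26))*(-33/(-9)) = (((½)*(-1)*(-7))*(-26))*(-33*(-⅑)) = ((7/2)*(-26))*(11/3) = -91*11/3 = -1001/3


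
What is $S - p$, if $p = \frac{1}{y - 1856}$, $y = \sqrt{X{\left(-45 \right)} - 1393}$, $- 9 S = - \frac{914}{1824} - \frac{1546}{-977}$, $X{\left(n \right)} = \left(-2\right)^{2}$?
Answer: $- \frac{173964750841}{1454485302000} + \frac{i \sqrt{1389}}{3446125} \approx -0.11961 + 1.0815 \cdot 10^{-5} i$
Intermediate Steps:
$X{\left(n \right)} = 4$
$S = - \frac{963463}{8019216}$ ($S = - \frac{- \frac{914}{1824} - \frac{1546}{-977}}{9} = - \frac{\left(-914\right) \frac{1}{1824} - - \frac{1546}{977}}{9} = - \frac{- \frac{457}{912} + \frac{1546}{977}}{9} = \left(- \frac{1}{9}\right) \frac{963463}{891024} = - \frac{963463}{8019216} \approx -0.12014$)
$y = i \sqrt{1389}$ ($y = \sqrt{4 - 1393} = \sqrt{-1389} = i \sqrt{1389} \approx 37.269 i$)
$p = \frac{1}{-1856 + i \sqrt{1389}}$ ($p = \frac{1}{i \sqrt{1389} - 1856} = \frac{1}{-1856 + i \sqrt{1389}} \approx -0.00053858 - 1.081 \cdot 10^{-5} i$)
$S - p = - \frac{963463}{8019216} - \left(- \frac{1856}{3446125} - \frac{i \sqrt{1389}}{3446125}\right) = - \frac{963463}{8019216} + \left(\frac{1856}{3446125} + \frac{i \sqrt{1389}}{3446125}\right) = - \frac{173964750841}{1454485302000} + \frac{i \sqrt{1389}}{3446125}$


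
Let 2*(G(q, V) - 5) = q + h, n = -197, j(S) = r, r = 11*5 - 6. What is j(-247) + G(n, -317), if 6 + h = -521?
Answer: -308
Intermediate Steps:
h = -527 (h = -6 - 521 = -527)
r = 49 (r = 55 - 6 = 49)
j(S) = 49
G(q, V) = -517/2 + q/2 (G(q, V) = 5 + (q - 527)/2 = 5 + (-527 + q)/2 = 5 + (-527/2 + q/2) = -517/2 + q/2)
j(-247) + G(n, -317) = 49 + (-517/2 + (1/2)*(-197)) = 49 + (-517/2 - 197/2) = 49 - 357 = -308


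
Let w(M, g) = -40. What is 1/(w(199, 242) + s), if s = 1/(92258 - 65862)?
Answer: -26396/1055839 ≈ -0.025000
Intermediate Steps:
s = 1/26396 ≈ 3.7885e-5
1/(w(199, 242) + s) = 1/(-40 + 1/26396) = 1/(-1055839/26396) = -26396/1055839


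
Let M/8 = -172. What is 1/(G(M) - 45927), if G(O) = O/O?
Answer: -1/45926 ≈ -2.1774e-5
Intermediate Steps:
M = -1376 (M = 8*(-172) = -1376)
G(O) = 1
1/(G(M) - 45927) = 1/(1 - 45927) = 1/(-45926) = -1/45926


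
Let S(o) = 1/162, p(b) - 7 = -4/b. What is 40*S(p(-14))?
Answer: 20/81 ≈ 0.24691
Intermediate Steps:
p(b) = 7 - 4/b
S(o) = 1/162
40*S(p(-14)) = 40*(1/162) = 20/81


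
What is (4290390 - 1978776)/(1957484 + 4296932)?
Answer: 1155807/3127208 ≈ 0.36960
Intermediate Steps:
(4290390 - 1978776)/(1957484 + 4296932) = 2311614/6254416 = 2311614*(1/6254416) = 1155807/3127208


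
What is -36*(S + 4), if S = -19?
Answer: 540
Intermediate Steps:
-36*(S + 4) = -36*(-19 + 4) = -36*(-15) = 540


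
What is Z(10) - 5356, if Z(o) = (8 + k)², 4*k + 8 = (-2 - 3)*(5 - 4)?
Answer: -85335/16 ≈ -5333.4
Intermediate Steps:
k = -13/4 (k = -2 + ((-2 - 3)*(5 - 4))/4 = -2 + (-5*1)/4 = -2 + (¼)*(-5) = -2 - 5/4 = -13/4 ≈ -3.2500)
Z(o) = 361/16 (Z(o) = (8 - 13/4)² = (19/4)² = 361/16)
Z(10) - 5356 = 361/16 - 5356 = -85335/16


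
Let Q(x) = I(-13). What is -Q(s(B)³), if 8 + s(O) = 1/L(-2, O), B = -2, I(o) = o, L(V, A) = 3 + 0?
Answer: 13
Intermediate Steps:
L(V, A) = 3
s(O) = -23/3 (s(O) = -8 + 1/3 = -8 + ⅓ = -23/3)
Q(x) = -13
-Q(s(B)³) = -1*(-13) = 13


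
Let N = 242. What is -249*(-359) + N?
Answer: 89633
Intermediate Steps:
-249*(-359) + N = -249*(-359) + 242 = 89391 + 242 = 89633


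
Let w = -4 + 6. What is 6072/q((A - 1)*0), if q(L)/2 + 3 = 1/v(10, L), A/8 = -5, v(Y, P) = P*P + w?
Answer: -6072/5 ≈ -1214.4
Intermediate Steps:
w = 2
v(Y, P) = 2 + P**2 (v(Y, P) = P*P + 2 = P**2 + 2 = 2 + P**2)
A = -40 (A = 8*(-5) = -40)
q(L) = -6 + 2/(2 + L**2)
6072/q((A - 1)*0) = 6072/(-6 + 2/(2 + ((-40 - 1)*0)**2)) = 6072/(-6 + 2/(2 + (-41*0)**2)) = 6072/(-6 + 2/(2 + 0**2)) = 6072/(-6 + 2/(2 + 0)) = 6072/(-6 + 2/2) = 6072/(-6 + 2*(1/2)) = 6072/(-6 + 1) = 6072/(-5) = 6072*(-1/5) = -6072/5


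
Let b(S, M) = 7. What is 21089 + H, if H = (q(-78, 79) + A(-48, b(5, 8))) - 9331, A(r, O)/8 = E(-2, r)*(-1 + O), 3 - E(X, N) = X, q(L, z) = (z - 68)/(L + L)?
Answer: 1871677/156 ≈ 11998.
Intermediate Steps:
q(L, z) = (-68 + z)/(2*L) (q(L, z) = (-68 + z)/((2*L)) = (-68 + z)*(1/(2*L)) = (-68 + z)/(2*L))
E(X, N) = 3 - X
A(r, O) = -40 + 40*O (A(r, O) = 8*((3 - 1*(-2))*(-1 + O)) = 8*((3 + 2)*(-1 + O)) = 8*(5*(-1 + O)) = 8*(-5 + 5*O) = -40 + 40*O)
H = -1418207/156 (H = ((½)*(-68 + 79)/(-78) + (-40 + 40*7)) - 9331 = ((½)*(-1/78)*11 + (-40 + 280)) - 9331 = (-11/156 + 240) - 9331 = 37429/156 - 9331 = -1418207/156 ≈ -9091.1)
21089 + H = 21089 - 1418207/156 = 1871677/156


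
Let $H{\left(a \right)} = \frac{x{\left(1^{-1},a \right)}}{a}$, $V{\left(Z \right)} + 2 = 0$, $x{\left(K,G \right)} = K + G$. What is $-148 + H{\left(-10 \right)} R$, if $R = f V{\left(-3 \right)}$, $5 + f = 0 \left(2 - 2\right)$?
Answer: $-139$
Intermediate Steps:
$x{\left(K,G \right)} = G + K$
$f = -5$ ($f = -5 + 0 \left(2 - 2\right) = -5 + 0 \cdot 0 = -5 + 0 = -5$)
$V{\left(Z \right)} = -2$ ($V{\left(Z \right)} = -2 + 0 = -2$)
$H{\left(a \right)} = \frac{1 + a}{a}$ ($H{\left(a \right)} = \frac{a + 1^{-1}}{a} = \frac{a + 1}{a} = \frac{1 + a}{a}$)
$R = 10$ ($R = \left(-5\right) \left(-2\right) = 10$)
$-148 + H{\left(-10 \right)} R = -148 + \frac{1 - 10}{-10} \cdot 10 = -148 + \left(- \frac{1}{10}\right) \left(-9\right) 10 = -148 + \frac{9}{10} \cdot 10 = -148 + 9 = -139$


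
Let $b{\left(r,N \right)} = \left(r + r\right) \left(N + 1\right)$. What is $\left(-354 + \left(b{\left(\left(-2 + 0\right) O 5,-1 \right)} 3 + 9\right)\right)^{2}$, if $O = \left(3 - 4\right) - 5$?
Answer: $119025$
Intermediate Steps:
$O = -6$ ($O = -1 - 5 = -6$)
$b{\left(r,N \right)} = 2 r \left(1 + N\right)$
$\left(-354 + \left(b{\left(\left(-2 + 0\right) O 5,-1 \right)} 3 + 9\right)\right)^{2} = \left(-354 + \left(2 \left(-2 + 0\right) \left(-6\right) 5 \left(1 - 1\right) 3 + 9\right)\right)^{2} = \left(-354 + \left(2 \left(-2\right) \left(-6\right) 5 \cdot 0 \cdot 3 + 9\right)\right)^{2} = \left(-354 + \left(2 \cdot 12 \cdot 5 \cdot 0 \cdot 3 + 9\right)\right)^{2} = \left(-354 + \left(2 \cdot 60 \cdot 0 \cdot 3 + 9\right)\right)^{2} = \left(-354 + \left(0 \cdot 3 + 9\right)\right)^{2} = \left(-354 + \left(0 + 9\right)\right)^{2} = \left(-354 + 9\right)^{2} = \left(-345\right)^{2} = 119025$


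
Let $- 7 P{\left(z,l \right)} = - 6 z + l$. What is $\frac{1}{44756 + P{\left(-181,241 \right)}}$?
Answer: $\frac{7}{311965} \approx 2.2438 \cdot 10^{-5}$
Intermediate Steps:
$P{\left(z,l \right)} = - \frac{l}{7} + \frac{6 z}{7}$ ($P{\left(z,l \right)} = - \frac{- 6 z + l}{7} = - \frac{l - 6 z}{7} = - \frac{l}{7} + \frac{6 z}{7}$)
$\frac{1}{44756 + P{\left(-181,241 \right)}} = \frac{1}{44756 + \left(\left(- \frac{1}{7}\right) 241 + \frac{6}{7} \left(-181\right)\right)} = \frac{1}{44756 - \frac{1327}{7}} = \frac{1}{\frac{311965}{7}} = \frac{7}{311965}$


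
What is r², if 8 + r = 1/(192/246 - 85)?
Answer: 765352225/11923209 ≈ 64.190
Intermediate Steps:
r = -27665/3453 (r = -8 + 1/(192/246 - 85) = -8 + 1/(192*(1/246) - 85) = -8 + 1/(32/41 - 85) = -8 + 1/(-3453/41) = -8 - 41/3453 = -27665/3453 ≈ -8.0119)
r² = (-27665/3453)² = 765352225/11923209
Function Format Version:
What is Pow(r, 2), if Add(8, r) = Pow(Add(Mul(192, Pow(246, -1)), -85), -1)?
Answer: Rational(765352225, 11923209) ≈ 64.190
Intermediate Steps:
r = Rational(-27665, 3453) (r = Add(-8, Pow(Add(Mul(192, Pow(246, -1)), -85), -1)) = Add(-8, Pow(Add(Mul(192, Rational(1, 246)), -85), -1)) = Add(-8, Pow(Add(Rational(32, 41), -85), -1)) = Add(-8, Pow(Rational(-3453, 41), -1)) = Add(-8, Rational(-41, 3453)) = Rational(-27665, 3453) ≈ -8.0119)
Pow(r, 2) = Pow(Rational(-27665, 3453), 2) = Rational(765352225, 11923209)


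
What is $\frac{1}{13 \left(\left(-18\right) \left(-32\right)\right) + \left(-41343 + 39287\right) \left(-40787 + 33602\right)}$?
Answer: $\frac{1}{14779848} \approx 6.766 \cdot 10^{-8}$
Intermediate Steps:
$\frac{1}{13 \left(\left(-18\right) \left(-32\right)\right) + \left(-41343 + 39287\right) \left(-40787 + 33602\right)} = \frac{1}{13 \cdot 576 - -14772360} = \frac{1}{7488 + 14772360} = \frac{1}{14779848}$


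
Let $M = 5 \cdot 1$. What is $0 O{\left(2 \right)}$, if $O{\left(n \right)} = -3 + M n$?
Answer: $0$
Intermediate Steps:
$M = 5$
$O{\left(n \right)} = -3 + 5 n$
$0 O{\left(2 \right)} = 0 \left(-3 + 5 \cdot 2\right) = 0 \left(-3 + 10\right) = 0 \cdot 7 = 0$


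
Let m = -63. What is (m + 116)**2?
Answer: 2809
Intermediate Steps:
(m + 116)**2 = (-63 + 116)**2 = 53**2 = 2809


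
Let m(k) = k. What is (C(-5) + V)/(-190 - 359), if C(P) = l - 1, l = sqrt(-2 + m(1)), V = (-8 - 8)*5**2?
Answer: 401/549 - I/549 ≈ 0.73042 - 0.0018215*I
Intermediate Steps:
V = -400 (V = -16*25 = -400)
l = I (l = sqrt(-2 + 1) = sqrt(-1) = I ≈ 1.0*I)
C(P) = -1 + I (C(P) = I - 1 = -1 + I)
(C(-5) + V)/(-190 - 359) = ((-1 + I) - 400)/(-190 - 359) = (-401 + I)/(-549) = (-401 + I)*(-1/549) = 401/549 - I/549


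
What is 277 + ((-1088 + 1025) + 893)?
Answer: 1107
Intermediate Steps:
277 + ((-1088 + 1025) + 893) = 277 + (-63 + 893) = 277 + 830 = 1107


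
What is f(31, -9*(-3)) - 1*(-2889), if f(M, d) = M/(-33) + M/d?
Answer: 858095/297 ≈ 2889.2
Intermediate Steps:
f(M, d) = -M/33 + M/d (f(M, d) = M*(-1/33) + M/d = -M/33 + M/d)
f(31, -9*(-3)) - 1*(-2889) = (-1/33*31 + 31/((-9*(-3)))) - 1*(-2889) = (-31/33 + 31/27) + 2889 = 62/297 + 2889 = 858095/297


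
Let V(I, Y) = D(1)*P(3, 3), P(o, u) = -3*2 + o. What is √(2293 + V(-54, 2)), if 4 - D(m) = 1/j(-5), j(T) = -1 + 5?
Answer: √9127/2 ≈ 47.768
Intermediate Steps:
j(T) = 4
P(o, u) = -6 + o
D(m) = 15/4 (D(m) = 4 - 1/4 = 4 - 1*¼ = 4 - ¼ = 15/4)
V(I, Y) = -45/4 (V(I, Y) = 15*(-6 + 3)/4 = (15/4)*(-3) = -45/4)
√(2293 + V(-54, 2)) = √(2293 - 45/4) = √(9127/4) = √9127/2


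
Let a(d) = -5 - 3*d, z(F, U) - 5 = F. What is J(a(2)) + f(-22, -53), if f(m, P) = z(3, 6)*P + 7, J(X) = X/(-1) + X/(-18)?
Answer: -7297/18 ≈ -405.39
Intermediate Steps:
z(F, U) = 5 + F
J(X) = -19*X/18 (J(X) = X*(-1) + X*(-1/18) = -X - X/18 = -19*X/18)
f(m, P) = 7 + 8*P (f(m, P) = (5 + 3)*P + 7 = 8*P + 7 = 7 + 8*P)
J(a(2)) + f(-22, -53) = -19*(-5 - 3*2)/18 + (7 + 8*(-53)) = -19*(-5 - 6)/18 + (7 - 424) = -19/18*(-11) - 417 = 209/18 - 417 = -7297/18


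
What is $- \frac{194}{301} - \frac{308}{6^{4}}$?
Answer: $- \frac{86033}{97524} \approx -0.88217$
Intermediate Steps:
$- \frac{194}{301} - \frac{308}{6^{4}} = \left(-194\right) \frac{1}{301} - \frac{308}{1296} = - \frac{194}{301} - \frac{77}{324} = - \frac{86033}{97524}$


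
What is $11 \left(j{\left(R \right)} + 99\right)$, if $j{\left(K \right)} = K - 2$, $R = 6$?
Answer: $1133$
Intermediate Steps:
$j{\left(K \right)} = -2 + K$
$11 \left(j{\left(R \right)} + 99\right) = 11 \left(\left(-2 + 6\right) + 99\right) = 11 \left(4 + 99\right) = 11 \cdot 103 = 1133$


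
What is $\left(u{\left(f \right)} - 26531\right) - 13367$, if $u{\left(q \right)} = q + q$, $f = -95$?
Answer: $-40088$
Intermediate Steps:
$u{\left(q \right)} = 2 q$
$\left(u{\left(f \right)} - 26531\right) - 13367 = \left(2 \left(-95\right) - 26531\right) - 13367 = \left(-190 - 26531\right) - 13367 = -26721 - 13367 = -40088$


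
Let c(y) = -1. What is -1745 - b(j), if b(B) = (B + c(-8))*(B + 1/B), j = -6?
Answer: -10729/6 ≈ -1788.2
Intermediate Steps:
b(B) = (-1 + B)*(B + 1/B) (b(B) = (B - 1)*(B + 1/B) = (-1 + B)*(B + 1/B))
-1745 - b(j) = -1745 - (1 + (-6)² - 1*(-6) - 1/(-6)) = -1745 - (1 + 36 + 6 - 1*(-⅙)) = -1745 - (1 + 36 + 6 + ⅙) = -1745 - 1*259/6 = -1745 - 259/6 = -10729/6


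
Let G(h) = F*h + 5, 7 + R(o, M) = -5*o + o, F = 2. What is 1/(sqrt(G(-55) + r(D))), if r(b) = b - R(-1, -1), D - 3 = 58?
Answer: -I*sqrt(41)/41 ≈ -0.15617*I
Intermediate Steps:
R(o, M) = -7 - 4*o (R(o, M) = -7 + (-5*o + o) = -7 - 4*o)
G(h) = 5 + 2*h (G(h) = 2*h + 5 = 5 + 2*h)
D = 61 (D = 3 + 58 = 61)
r(b) = 3 + b (r(b) = b - (-7 - 4*(-1)) = b - (-7 + 4) = b - 1*(-3) = b + 3 = 3 + b)
1/(sqrt(G(-55) + r(D))) = 1/(sqrt((5 + 2*(-55)) + (3 + 61))) = 1/(sqrt((5 - 110) + 64)) = 1/(sqrt(-105 + 64)) = 1/(sqrt(-41)) = 1/(I*sqrt(41)) = -I*sqrt(41)/41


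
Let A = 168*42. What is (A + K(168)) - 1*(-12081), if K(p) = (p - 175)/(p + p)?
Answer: 918575/48 ≈ 19137.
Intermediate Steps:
K(p) = (-175 + p)/(2*p) (K(p) = (-175 + p)/((2*p)) = (-175 + p)*(1/(2*p)) = (-175 + p)/(2*p))
A = 7056
(A + K(168)) - 1*(-12081) = (7056 + (½)*(-175 + 168)/168) - 1*(-12081) = (7056 + (½)*(1/168)*(-7)) + 12081 = (7056 - 1/48) + 12081 = 338687/48 + 12081 = 918575/48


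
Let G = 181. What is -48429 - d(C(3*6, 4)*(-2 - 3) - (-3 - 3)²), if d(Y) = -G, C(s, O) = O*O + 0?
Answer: -48248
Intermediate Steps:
C(s, O) = O² (C(s, O) = O² + 0 = O²)
d(Y) = -181 (d(Y) = -1*181 = -181)
-48429 - d(C(3*6, 4)*(-2 - 3) - (-3 - 3)²) = -48429 - 1*(-181) = -48429 + 181 = -48248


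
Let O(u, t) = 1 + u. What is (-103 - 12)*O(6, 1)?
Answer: -805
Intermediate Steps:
(-103 - 12)*O(6, 1) = (-103 - 12)*(1 + 6) = -115*7 = -805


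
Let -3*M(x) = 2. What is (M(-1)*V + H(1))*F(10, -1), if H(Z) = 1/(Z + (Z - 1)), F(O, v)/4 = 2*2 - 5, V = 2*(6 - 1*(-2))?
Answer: 116/3 ≈ 38.667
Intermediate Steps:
V = 16 (V = 2*(6 + 2) = 2*8 = 16)
F(O, v) = -4 (F(O, v) = 4*(2*2 - 5) = 4*(4 - 5) = 4*(-1) = -4)
M(x) = -⅔ (M(x) = -⅓*2 = -⅔)
H(Z) = 1/(-1 + 2*Z) (H(Z) = 1/(Z + (-1 + Z)) = 1/(-1 + 2*Z))
(M(-1)*V + H(1))*F(10, -1) = (-⅔*16 + 1/(-1 + 2*1))*(-4) = (-32/3 + 1/(-1 + 2))*(-4) = (-32/3 + 1/1)*(-4) = (-32/3 + 1)*(-4) = -29/3*(-4) = 116/3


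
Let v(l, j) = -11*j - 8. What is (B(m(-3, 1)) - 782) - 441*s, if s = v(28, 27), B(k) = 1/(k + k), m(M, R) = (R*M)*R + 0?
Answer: 802337/6 ≈ 1.3372e+5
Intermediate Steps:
v(l, j) = -8 - 11*j
m(M, R) = M*R**2 (m(M, R) = (M*R)*R + 0 = M*R**2 + 0 = M*R**2)
B(k) = 1/(2*k)
s = -305 (s = -8 - 11*27 = -8 - 297 = -305)
(B(m(-3, 1)) - 782) - 441*s = (1/(2*((-3*1**2))) - 782) - 441*(-305) = (1/(2*((-3*1))) - 782) + 134505 = ((1/2)/(-3) - 782) + 134505 = ((1/2)*(-1/3) - 782) + 134505 = (-1/6 - 782) + 134505 = -4693/6 + 134505 = 802337/6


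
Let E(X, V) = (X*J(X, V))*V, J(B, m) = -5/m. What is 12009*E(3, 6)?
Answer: -180135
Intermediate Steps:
E(X, V) = -5*X (E(X, V) = (X*(-5/V))*V = (-5*X/V)*V = -5*X)
12009*E(3, 6) = 12009*(-5*3) = 12009*(-15) = -180135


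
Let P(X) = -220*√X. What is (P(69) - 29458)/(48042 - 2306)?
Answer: -14729/22868 - 55*√69/11434 ≈ -0.68404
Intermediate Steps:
(P(69) - 29458)/(48042 - 2306) = (-220*√69 - 29458)/(48042 - 2306) = (-29458 - 220*√69)/45736 = (-29458 - 220*√69)*(1/45736) = -14729/22868 - 55*√69/11434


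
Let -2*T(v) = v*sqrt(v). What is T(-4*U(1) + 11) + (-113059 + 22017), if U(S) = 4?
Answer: -91042 + 5*I*sqrt(5)/2 ≈ -91042.0 + 5.5902*I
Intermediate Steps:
T(v) = -v**(3/2)/2 (T(v) = -v*sqrt(v)/2 = -v**(3/2)/2)
T(-4*U(1) + 11) + (-113059 + 22017) = -(-4*4 + 11)**(3/2)/2 + (-113059 + 22017) = -(-16 + 11)**(3/2)/2 - 91042 = -(-5)*I*sqrt(5)/2 - 91042 = 5*I*sqrt(5)/2 - 91042 = -91042 + 5*I*sqrt(5)/2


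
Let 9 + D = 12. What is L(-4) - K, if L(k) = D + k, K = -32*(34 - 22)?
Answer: 383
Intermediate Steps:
D = 3 (D = -9 + 12 = 3)
K = -384 (K = -32*12 = -384)
L(k) = 3 + k
L(-4) - K = (3 - 4) - 1*(-384) = -1 + 384 = 383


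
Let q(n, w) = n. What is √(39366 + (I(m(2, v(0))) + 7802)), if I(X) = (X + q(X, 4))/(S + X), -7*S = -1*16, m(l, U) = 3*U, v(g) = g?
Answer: 8*√737 ≈ 217.18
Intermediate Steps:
S = 16/7 (S = -(-1)*16/7 = -⅐*(-16) = 16/7 ≈ 2.2857)
I(X) = 2*X/(16/7 + X) (I(X) = (X + X)/(16/7 + X) = (2*X)/(16/7 + X) = 2*X/(16/7 + X))
√(39366 + (I(m(2, v(0))) + 7802)) = √(39366 + (14*(3*0)/(16 + 7*(3*0)) + 7802)) = √(39366 + (14*0/(16 + 7*0) + 7802)) = √(39366 + (14*0/(16 + 0) + 7802)) = √(39366 + (14*0/16 + 7802)) = √(39366 + (14*0*(1/16) + 7802)) = √(39366 + (0 + 7802)) = √(39366 + 7802) = √47168 = 8*√737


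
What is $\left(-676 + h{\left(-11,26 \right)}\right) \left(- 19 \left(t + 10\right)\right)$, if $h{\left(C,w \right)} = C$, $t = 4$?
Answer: $182742$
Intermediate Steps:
$\left(-676 + h{\left(-11,26 \right)}\right) \left(- 19 \left(t + 10\right)\right) = \left(-676 - 11\right) \left(- 19 \left(4 + 10\right)\right) = - 687 \left(\left(-19\right) 14\right) = \left(-687\right) \left(-266\right) = 182742$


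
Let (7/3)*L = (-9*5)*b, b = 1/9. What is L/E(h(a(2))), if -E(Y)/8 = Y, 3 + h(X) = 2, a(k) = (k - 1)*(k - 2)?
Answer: -15/56 ≈ -0.26786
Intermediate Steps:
a(k) = (-1 + k)*(-2 + k)
h(X) = -1 (h(X) = -3 + 2 = -1)
E(Y) = -8*Y
b = ⅑ ≈ 0.11111
L = -15/7 (L = 3*(-9*5*(⅑))/7 = 3*(-45*⅑)/7 = (3/7)*(-5) = -15/7 ≈ -2.1429)
L/E(h(a(2))) = -15/(7*((-8*(-1)))) = -15/7/8 = -15/7*⅛ = -15/56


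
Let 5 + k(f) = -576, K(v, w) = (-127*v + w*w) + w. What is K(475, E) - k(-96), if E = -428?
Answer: 123012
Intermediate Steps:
K(v, w) = w + w**2 - 127*v (K(v, w) = (-127*v + w**2) + w = (w**2 - 127*v) + w = w + w**2 - 127*v)
k(f) = -581 (k(f) = -5 - 576 = -581)
K(475, E) - k(-96) = (-428 + (-428)**2 - 127*475) - 1*(-581) = (-428 + 183184 - 60325) + 581 = 122431 + 581 = 123012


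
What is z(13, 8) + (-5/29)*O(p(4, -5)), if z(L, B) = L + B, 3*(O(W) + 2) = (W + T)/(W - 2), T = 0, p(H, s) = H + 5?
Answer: 4318/203 ≈ 21.271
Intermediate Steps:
p(H, s) = 5 + H
O(W) = -2 + W/(3*(-2 + W)) (O(W) = -2 + ((W + 0)/(W - 2))/3 = -2 + (W/(-2 + W))/3 = -2 + W/(3*(-2 + W)))
z(L, B) = B + L
z(13, 8) + (-5/29)*O(p(4, -5)) = (8 + 13) + (-5/29)*((12 - 5*(5 + 4))/(3*(-2 + (5 + 4)))) = 21 + (-5*1/29)*((12 - 5*9)/(3*(-2 + 9))) = 21 - 5*(12 - 45)/(87*7) = 21 - 5*(-33)/(87*7) = 21 - 5/29*(-11/7) = 21 + 55/203 = 4318/203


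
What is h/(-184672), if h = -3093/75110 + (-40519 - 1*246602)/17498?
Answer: 2702472453/30338719021520 ≈ 8.9077e-5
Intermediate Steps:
h = -5404944906/328568695 (h = -3093*1/75110 + (-40519 - 246602)*(1/17498) = -3093/75110 - 287121*1/17498 = -3093/75110 - 287121/17498 = -5404944906/328568695 ≈ -16.450)
h/(-184672) = -5404944906/328568695/(-184672) = -5404944906/328568695*(-1/184672) = 2702472453/30338719021520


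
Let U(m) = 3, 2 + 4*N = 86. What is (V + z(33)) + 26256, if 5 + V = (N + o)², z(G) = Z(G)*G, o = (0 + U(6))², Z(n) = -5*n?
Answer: 21706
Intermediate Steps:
N = 21 (N = -½ + (¼)*86 = -½ + 43/2 = 21)
o = 9 (o = (0 + 3)² = 3² = 9)
z(G) = -5*G² (z(G) = (-5*G)*G = -5*G²)
V = 895 (V = -5 + (21 + 9)² = -5 + 30² = -5 + 900 = 895)
(V + z(33)) + 26256 = (895 - 5*33²) + 26256 = (895 - 5*1089) + 26256 = (895 - 5445) + 26256 = -4550 + 26256 = 21706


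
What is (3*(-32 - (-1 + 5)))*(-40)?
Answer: 4320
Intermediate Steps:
(3*(-32 - (-1 + 5)))*(-40) = (3*(-32 - 1*4))*(-40) = (3*(-32 - 4))*(-40) = (3*(-36))*(-40) = -108*(-40) = 4320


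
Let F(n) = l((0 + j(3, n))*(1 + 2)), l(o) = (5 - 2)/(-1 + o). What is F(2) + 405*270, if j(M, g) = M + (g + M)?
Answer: 2515053/23 ≈ 1.0935e+5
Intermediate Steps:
j(M, g) = g + 2*M (j(M, g) = M + (M + g) = g + 2*M)
l(o) = 3/(-1 + o)
F(n) = 3/(17 + 3*n) (F(n) = 3/(-1 + (0 + (n + 2*3))*(1 + 2)) = 3/(-1 + (0 + (n + 6))*3) = 3/(-1 + (0 + (6 + n))*3) = 3/(-1 + (6 + n)*3) = 3/(-1 + (18 + 3*n)) = 3/(17 + 3*n))
F(2) + 405*270 = 3/(17 + 3*2) + 405*270 = 3/(17 + 6) + 109350 = 3/23 + 109350 = 2515053/23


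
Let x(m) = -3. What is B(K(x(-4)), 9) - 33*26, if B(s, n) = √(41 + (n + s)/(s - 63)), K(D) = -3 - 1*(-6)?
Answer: -858 + 2*√255/5 ≈ -851.61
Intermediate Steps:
K(D) = 3 (K(D) = -3 + 6 = 3)
B(s, n) = √(41 + (n + s)/(-63 + s))
B(K(x(-4)), 9) - 33*26 = √((-2583 + 9 + 42*3)/(-63 + 3)) - 33*26 = √((-2583 + 9 + 126)/(-60)) - 858 = √(-1/60*(-2448)) - 1*858 = √(204/5) - 858 = 2*√255/5 - 858 = -858 + 2*√255/5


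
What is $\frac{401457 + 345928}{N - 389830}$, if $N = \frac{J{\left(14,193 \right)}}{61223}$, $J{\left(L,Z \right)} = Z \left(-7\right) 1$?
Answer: $- \frac{45757151855}{23866563441} \approx -1.9172$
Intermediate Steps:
$J{\left(L,Z \right)} = - 7 Z$ ($J{\left(L,Z \right)} = - 7 Z 1 = - 7 Z$)
$N = - \frac{1351}{61223}$ ($N = \frac{\left(-7\right) 193}{61223} = \left(-1351\right) \frac{1}{61223} = - \frac{1351}{61223} \approx -0.022067$)
$\frac{401457 + 345928}{N - 389830} = \frac{401457 + 345928}{- \frac{1351}{61223} - 389830} = \frac{747385}{- \frac{23866563441}{61223}} = 747385 \left(- \frac{61223}{23866563441}\right) = - \frac{45757151855}{23866563441}$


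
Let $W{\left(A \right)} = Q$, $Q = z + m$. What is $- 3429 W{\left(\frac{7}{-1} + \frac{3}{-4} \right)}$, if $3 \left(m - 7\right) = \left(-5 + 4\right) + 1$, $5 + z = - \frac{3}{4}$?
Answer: $- \frac{17145}{4} \approx -4286.3$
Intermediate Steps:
$z = - \frac{23}{4}$ ($z = -5 - \frac{3}{4} = - \frac{23}{4} \approx -5.75$)
$m = 7$ ($m = 7 + \frac{\left(-5 + 4\right) + 1}{3} = 7 + \frac{-1 + 1}{3} = 7 + \frac{1}{3} \cdot 0 = 7 + 0 = 7$)
$Q = \frac{5}{4}$ ($Q = - \frac{23}{4} + 7 = \frac{5}{4} \approx 1.25$)
$W{\left(A \right)} = \frac{5}{4}$
$- 3429 W{\left(\frac{7}{-1} + \frac{3}{-4} \right)} = \left(-3429\right) \frac{5}{4} = - \frac{17145}{4}$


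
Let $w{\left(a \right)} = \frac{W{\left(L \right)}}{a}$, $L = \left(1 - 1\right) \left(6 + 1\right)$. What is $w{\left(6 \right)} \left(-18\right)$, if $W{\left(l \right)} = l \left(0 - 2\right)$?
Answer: $0$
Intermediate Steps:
$L = 0$ ($L = 0 \cdot 7 = 0$)
$W{\left(l \right)} = - 2 l$ ($W{\left(l \right)} = l \left(-2\right) = - 2 l$)
$w{\left(a \right)} = 0$ ($w{\left(a \right)} = \frac{\left(-2\right) 0}{a} = \frac{0}{a} = 0$)
$w{\left(6 \right)} \left(-18\right) = 0 \left(-18\right) = 0$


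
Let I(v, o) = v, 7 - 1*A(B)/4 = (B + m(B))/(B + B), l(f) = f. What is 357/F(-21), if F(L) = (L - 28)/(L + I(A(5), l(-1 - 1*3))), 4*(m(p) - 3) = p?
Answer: -1683/70 ≈ -24.043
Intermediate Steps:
m(p) = 3 + p/4
A(B) = 28 - 2*(3 + 5*B/4)/B (A(B) = 28 - 4*(B + (3 + B/4))/(B + B) = 28 - 4*(3 + 5*B/4)/(2*B) = 28 - 4*(3 + 5*B/4)*1/(2*B) = 28 - 2*(3 + 5*B/4)/B)
F(L) = (-28 + L)/(243/10 + L) (F(L) = (L - 28)/(L + (51/2 - 6/5)) = (-28 + L)/(L + (51/2 - 6*⅕)) = (-28 + L)/(L + (51/2 - 6/5)) = (-28 + L)/(L + 243/10) = (-28 + L)/(243/10 + L))
357/F(-21) = 357/((10*(-28 - 21)/(243 + 10*(-21)))) = 357/((10*(-49)/(243 - 210))) = 357/((10*(-49)/33)) = 357/((10*(1/33)*(-49))) = 357/(-490/33) = 357*(-33/490) = -1683/70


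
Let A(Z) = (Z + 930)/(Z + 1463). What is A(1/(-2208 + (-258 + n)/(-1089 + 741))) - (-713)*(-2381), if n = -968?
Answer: -952681598527363/561175903 ≈ -1.6977e+6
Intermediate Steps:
A(Z) = (930 + Z)/(1463 + Z)
A(1/(-2208 + (-258 + n)/(-1089 + 741))) - (-713)*(-2381) = (930 + 1/(-2208 + (-258 - 968)/(-1089 + 741)))/(1463 + 1/(-2208 + (-258 - 968)/(-1089 + 741))) - (-713)*(-2381) = (930 + 1/(-2208 - 1226/(-348)))/(1463 + 1/(-2208 - 1226/(-348))) - 1*1697653 = (930 + 1/(-2208 - 1226*(-1/348)))/(1463 + 1/(-2208 - 1226*(-1/348))) - 1697653 = (930 + 1/(-2208 + 613/174))/(1463 + 1/(-2208 + 613/174)) - 1697653 = (930 + 1/(-383579/174))/(1463 + 1/(-383579/174)) - 1697653 = (930 - 174/383579)/(1463 - 174/383579) - 1697653 = (356728296/383579)/(561175903/383579) - 1697653 = (383579/561175903)*(356728296/383579) - 1697653 = 356728296/561175903 - 1697653 = -952681598527363/561175903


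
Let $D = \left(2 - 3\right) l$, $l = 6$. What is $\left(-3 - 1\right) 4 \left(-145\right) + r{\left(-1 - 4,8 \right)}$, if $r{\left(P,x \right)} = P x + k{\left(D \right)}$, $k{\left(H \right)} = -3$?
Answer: $2277$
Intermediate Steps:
$D = -6$ ($D = \left(2 - 3\right) 6 = \left(-1\right) 6 = -6$)
$r{\left(P,x \right)} = -3 + P x$ ($r{\left(P,x \right)} = P x - 3 = -3 + P x$)
$\left(-3 - 1\right) 4 \left(-145\right) + r{\left(-1 - 4,8 \right)} = \left(-3 - 1\right) 4 \left(-145\right) + \left(-3 + \left(-1 - 4\right) 8\right) = \left(-4\right) 4 \left(-145\right) - 43 = \left(-16\right) \left(-145\right) - 43 = 2320 - 43 = 2277$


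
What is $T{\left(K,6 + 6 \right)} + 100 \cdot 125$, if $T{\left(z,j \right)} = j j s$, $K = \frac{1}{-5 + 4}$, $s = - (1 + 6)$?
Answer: $11492$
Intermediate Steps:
$s = -7$ ($s = \left(-1\right) 7 = -7$)
$K = -1$ ($K = \frac{1}{-1} = -1$)
$T{\left(z,j \right)} = - 7 j^{2}$ ($T{\left(z,j \right)} = j j \left(-7\right) = j^{2} \left(-7\right) = - 7 j^{2}$)
$T{\left(K,6 + 6 \right)} + 100 \cdot 125 = - 7 \left(6 + 6\right)^{2} + 100 \cdot 125 = - 7 \cdot 12^{2} + 12500 = \left(-7\right) 144 + 12500 = -1008 + 12500 = 11492$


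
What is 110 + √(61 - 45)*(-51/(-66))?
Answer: 1244/11 ≈ 113.09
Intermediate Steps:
110 + √(61 - 45)*(-51/(-66)) = 110 + √16*(-51*(-1/66)) = 110 + 4*(17/22) = 110 + 34/11 = 1244/11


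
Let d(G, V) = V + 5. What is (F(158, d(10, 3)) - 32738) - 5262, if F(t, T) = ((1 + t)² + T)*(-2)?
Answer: -88578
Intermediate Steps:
d(G, V) = 5 + V
F(t, T) = -2*T - 2*(1 + t)² (F(t, T) = (T + (1 + t)²)*(-2) = -2*T - 2*(1 + t)²)
(F(158, d(10, 3)) - 32738) - 5262 = ((-2*(5 + 3) - 2*(1 + 158)²) - 32738) - 5262 = ((-2*8 - 2*159²) - 32738) - 5262 = ((-16 - 2*25281) - 32738) - 5262 = ((-16 - 50562) - 32738) - 5262 = (-50578 - 32738) - 5262 = -83316 - 5262 = -88578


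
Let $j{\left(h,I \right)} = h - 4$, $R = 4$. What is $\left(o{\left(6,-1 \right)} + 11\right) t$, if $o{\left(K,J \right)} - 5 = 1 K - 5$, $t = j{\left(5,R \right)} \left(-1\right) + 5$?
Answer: $68$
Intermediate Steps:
$j{\left(h,I \right)} = -4 + h$
$t = 4$ ($t = \left(-4 + 5\right) \left(-1\right) + 5 = 1 \left(-1\right) + 5 = -1 + 5 = 4$)
$o{\left(K,J \right)} = K$ ($o{\left(K,J \right)} = 5 + \left(1 K - 5\right) = 5 + \left(K - 5\right) = 5 + \left(-5 + K\right) = K$)
$\left(o{\left(6,-1 \right)} + 11\right) t = \left(6 + 11\right) 4 = 17 \cdot 4 = 68$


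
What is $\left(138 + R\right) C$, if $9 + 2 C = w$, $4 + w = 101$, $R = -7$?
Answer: $5764$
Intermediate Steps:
$w = 97$ ($w = -4 + 101 = 97$)
$C = 44$ ($C = - \frac{9}{2} + \frac{1}{2} \cdot 97 = - \frac{9}{2} + \frac{97}{2} = 44$)
$\left(138 + R\right) C = \left(138 - 7\right) 44 = 131 \cdot 44 = 5764$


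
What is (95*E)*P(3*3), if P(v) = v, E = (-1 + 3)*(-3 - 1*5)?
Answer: -13680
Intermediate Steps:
E = -16 (E = 2*(-3 - 5) = 2*(-8) = -16)
(95*E)*P(3*3) = (95*(-16))*(3*3) = -1520*9 = -13680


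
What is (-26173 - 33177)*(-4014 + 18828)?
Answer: -879210900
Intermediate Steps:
(-26173 - 33177)*(-4014 + 18828) = -59350*14814 = -879210900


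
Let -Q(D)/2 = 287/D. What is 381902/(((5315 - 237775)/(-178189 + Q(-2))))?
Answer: 16985282401/58115 ≈ 2.9227e+5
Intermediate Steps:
Q(D) = -574/D
381902/(((5315 - 237775)/(-178189 + Q(-2)))) = 381902/(((5315 - 237775)/(-178189 - 574/(-2)))) = 381902/((-232460/(-178189 - 574*(-½)))) = 381902/((-232460/(-178189 + 287))) = 381902/((-232460/(-177902))) = 381902/((-232460*(-1/177902))) = 381902/(116230/88951) = 381902*(88951/116230) = 16985282401/58115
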